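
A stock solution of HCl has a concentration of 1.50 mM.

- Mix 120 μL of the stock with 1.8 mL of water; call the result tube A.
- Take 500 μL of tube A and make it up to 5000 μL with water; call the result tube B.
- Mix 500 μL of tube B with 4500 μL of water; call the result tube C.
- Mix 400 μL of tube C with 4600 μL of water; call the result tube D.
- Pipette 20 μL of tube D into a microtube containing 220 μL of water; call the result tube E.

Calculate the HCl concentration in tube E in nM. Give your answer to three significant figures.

Step 1: 120 μL + 1.8 mL = 1920 μL total → factor 1920/120 = 16
Step 2: 500 μL brought to 5000 μL → factor 5000/500 = 10
Step 3: 500 μL + 4500 μL = 5000 μL total → factor 5000/500 = 10
Step 4: 400 μL + 4600 μL = 5000 μL total → factor 5000/400 = 12.5
Step 5: 20 μL + 220 μL = 240 μL total → factor 240/20 = 12
Dilution factor through tube E = 16 × 10 × 10 × 12.5 × 12 = 2.4 × 10^5
[tube E] = 1.50 mM / 2.4 × 10^5 = 6.250 × 10^-6 mM = 6.25 nM

6.25 nM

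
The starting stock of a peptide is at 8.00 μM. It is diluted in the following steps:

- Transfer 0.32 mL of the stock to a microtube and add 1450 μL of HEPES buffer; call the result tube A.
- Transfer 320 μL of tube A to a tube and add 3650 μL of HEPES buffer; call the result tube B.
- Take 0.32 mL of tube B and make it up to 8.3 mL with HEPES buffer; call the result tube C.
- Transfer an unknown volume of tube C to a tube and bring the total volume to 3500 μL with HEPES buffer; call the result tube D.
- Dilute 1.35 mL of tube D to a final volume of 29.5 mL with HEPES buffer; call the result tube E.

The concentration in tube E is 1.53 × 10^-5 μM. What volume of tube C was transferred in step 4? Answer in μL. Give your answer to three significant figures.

Step 1: 0.32 mL + 1450 μL = 1.77 mL total → factor 1.77/0.32 = 5.5312
Step 2: 320 μL + 3650 μL = 3970 μL total → factor 3970/320 = 12.406
Step 3: 0.32 mL brought to 8.3 mL → factor 8.3/0.32 = 25.938
Step 4: v brought to 3500 μL → factor = 3500 μL/v
Step 5: 1.35 mL brought to 29.5 mL → factor 29.5/1.35 = 21.852
Product of known-step factors = 38894
Overall factor = 8.00 μM / (1.53 × 10^-5 μM) = 5.2288 × 10^5
Step-4 factor = 5.2288 × 10^5 / 38894 = 13.444
v = 3500 μL / 13.444 = 260 μL

260 μL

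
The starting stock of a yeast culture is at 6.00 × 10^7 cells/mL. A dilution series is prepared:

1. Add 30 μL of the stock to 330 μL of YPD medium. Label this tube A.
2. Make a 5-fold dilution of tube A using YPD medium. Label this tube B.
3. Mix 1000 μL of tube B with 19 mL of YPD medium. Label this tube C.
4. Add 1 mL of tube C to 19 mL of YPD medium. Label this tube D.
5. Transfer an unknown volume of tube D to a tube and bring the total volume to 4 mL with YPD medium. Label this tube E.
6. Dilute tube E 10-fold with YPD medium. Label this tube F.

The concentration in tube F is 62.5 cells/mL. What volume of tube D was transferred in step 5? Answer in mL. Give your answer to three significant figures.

1.00 mL

Step 1: 30 μL + 330 μL = 360 μL total → factor 360/30 = 12
Step 2: 5-fold → factor 5
Step 3: 1000 μL + 19 mL = 20000 μL total → factor 20000/1000 = 20
Step 4: 1 mL + 19 mL = 20 mL total → factor 20/1 = 20
Step 5: v brought to 4 mL → factor = 4 mL/v
Step 6: 10-fold → factor 10
Product of known-step factors = 2.4 × 10^5
Overall factor = 6.00 × 10^7 cells/mL / (62.5 cells/mL) = 9.6 × 10^5
Step-5 factor = 9.6 × 10^5 / 2.4 × 10^5 = 4
v = 4 mL / 4 = 1.00 mL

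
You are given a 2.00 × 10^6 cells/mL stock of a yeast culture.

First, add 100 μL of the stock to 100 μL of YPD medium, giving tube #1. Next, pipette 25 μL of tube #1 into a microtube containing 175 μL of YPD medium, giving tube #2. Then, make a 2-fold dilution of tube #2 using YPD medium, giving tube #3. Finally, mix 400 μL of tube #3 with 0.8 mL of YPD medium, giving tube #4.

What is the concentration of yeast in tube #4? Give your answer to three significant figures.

Step 1: 100 μL + 100 μL = 200 μL total → factor 200/100 = 2
Step 2: 25 μL + 175 μL = 200 μL total → factor 200/25 = 8
Step 3: 2-fold → factor 2
Step 4: 400 μL + 0.8 mL = 1200 μL total → factor 1200/400 = 3
Overall dilution factor = 2 × 8 × 2 × 3 = 96
Final = 2.00 × 10^6 cells/mL / 96 = 2.08 × 10^4 cells/mL

2.08 × 10^4 cells/mL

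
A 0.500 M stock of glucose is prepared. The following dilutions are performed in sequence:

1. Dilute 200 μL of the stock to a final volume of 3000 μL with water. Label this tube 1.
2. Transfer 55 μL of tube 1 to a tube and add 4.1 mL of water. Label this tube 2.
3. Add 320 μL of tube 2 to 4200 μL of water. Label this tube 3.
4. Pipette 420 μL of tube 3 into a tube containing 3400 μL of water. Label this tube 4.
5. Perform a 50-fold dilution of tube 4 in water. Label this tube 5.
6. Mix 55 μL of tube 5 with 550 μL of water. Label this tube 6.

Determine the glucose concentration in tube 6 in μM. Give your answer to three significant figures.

0.00624 μM

Step 1: 200 μL brought to 3000 μL → factor 3000/200 = 15
Step 2: 55 μL + 4.1 mL = 4155 μL total → factor 4155/55 = 75.545
Step 3: 320 μL + 4200 μL = 4520 μL total → factor 4520/320 = 14.125
Step 4: 420 μL + 3400 μL = 3820 μL total → factor 3820/420 = 9.0952
Step 5: 50-fold → factor 50
Step 6: 55 μL + 550 μL = 605 μL total → factor 605/55 = 11
Overall dilution factor = 15 × 75.545 × 14.125 × 9.0952 × 50 × 11 = 8.0069 × 10^7
Final = 0.500 M / 8.0069 × 10^7 = 6.245 × 10^-9 M = 0.00624 μM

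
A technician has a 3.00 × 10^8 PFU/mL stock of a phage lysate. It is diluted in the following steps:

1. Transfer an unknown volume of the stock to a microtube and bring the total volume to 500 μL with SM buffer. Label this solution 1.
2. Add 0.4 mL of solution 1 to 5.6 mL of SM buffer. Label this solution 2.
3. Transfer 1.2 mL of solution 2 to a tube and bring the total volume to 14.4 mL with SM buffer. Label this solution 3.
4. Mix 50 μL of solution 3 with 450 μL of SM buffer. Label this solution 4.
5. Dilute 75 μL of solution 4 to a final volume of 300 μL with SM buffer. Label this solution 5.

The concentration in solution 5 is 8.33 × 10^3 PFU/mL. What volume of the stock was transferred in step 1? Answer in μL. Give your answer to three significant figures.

100 μL

Step 1: v brought to 500 μL → factor = 500 μL/v
Step 2: 0.4 mL + 5.6 mL = 6 mL total → factor 6/0.4 = 15
Step 3: 1.2 mL brought to 14.4 mL → factor 14.4/1.2 = 12
Step 4: 50 μL + 450 μL = 500 μL total → factor 500/50 = 10
Step 5: 75 μL brought to 300 μL → factor 300/75 = 4
Product of known-step factors = 7200
Overall factor = 3.00 × 10^8 PFU/mL / (8.33 × 10^3 PFU/mL) = 36014
Step-1 factor = 36014 / 7200 = 5.002
v = 500 μL / 5.002 = 100 μL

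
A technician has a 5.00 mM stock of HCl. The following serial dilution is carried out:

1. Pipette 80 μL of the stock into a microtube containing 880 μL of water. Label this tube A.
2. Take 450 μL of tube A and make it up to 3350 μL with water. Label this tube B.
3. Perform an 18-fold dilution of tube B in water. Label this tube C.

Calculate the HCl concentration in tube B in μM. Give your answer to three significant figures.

Step 1: 80 μL + 880 μL = 960 μL total → factor 960/80 = 12
Step 2: 450 μL brought to 3350 μL → factor 3350/450 = 7.4444
Dilution factor through tube B = 12 × 7.4444 = 89.333
[tube B] = 5.00 mM / 89.333 = 0.05597 mM = 56.0 μM

56.0 μM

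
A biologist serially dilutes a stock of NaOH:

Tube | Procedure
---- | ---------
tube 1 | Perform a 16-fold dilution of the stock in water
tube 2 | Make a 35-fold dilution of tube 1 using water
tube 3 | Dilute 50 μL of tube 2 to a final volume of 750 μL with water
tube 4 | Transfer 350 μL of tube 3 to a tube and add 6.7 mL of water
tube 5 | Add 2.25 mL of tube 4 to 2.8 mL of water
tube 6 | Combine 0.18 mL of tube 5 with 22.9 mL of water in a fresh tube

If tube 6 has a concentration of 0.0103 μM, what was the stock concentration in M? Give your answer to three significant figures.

0.502 M

Step 1: 16-fold → factor 16
Step 2: 35-fold → factor 35
Step 3: 50 μL brought to 750 μL → factor 750/50 = 15
Step 4: 350 μL + 6.7 mL = 7050 μL total → factor 7050/350 = 20.143
Step 5: 2.25 mL + 2.8 mL = 5.05 mL total → factor 5.05/2.25 = 2.2444
Step 6: 0.18 mL + 22.9 mL = 23.08 mL total → factor 23.08/0.18 = 128.22
Overall dilution factor = 16 × 35 × 15 × 20.143 × 2.2444 × 128.22 = 4.8694 × 10^7
Stock = 0.0103 μM × 4.8694 × 10^7 = 5.015 × 10^5 μM = 0.502 M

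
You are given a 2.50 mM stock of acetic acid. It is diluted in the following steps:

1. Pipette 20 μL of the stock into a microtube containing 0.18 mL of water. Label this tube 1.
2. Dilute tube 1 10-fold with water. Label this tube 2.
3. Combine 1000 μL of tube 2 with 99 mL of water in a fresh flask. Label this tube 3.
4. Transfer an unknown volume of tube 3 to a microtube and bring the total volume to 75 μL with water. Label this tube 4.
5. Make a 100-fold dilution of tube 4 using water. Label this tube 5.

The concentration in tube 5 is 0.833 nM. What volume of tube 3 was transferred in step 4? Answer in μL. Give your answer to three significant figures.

Step 1: 20 μL + 0.18 mL = 200 μL total → factor 200/20 = 10
Step 2: 10-fold → factor 10
Step 3: 1000 μL + 99 mL = 1 × 10^5 μL total → factor 1 × 10^5/1000 = 100
Step 4: v brought to 75 μL → factor = 75 μL/v
Step 5: 100-fold → factor 100
Product of known-step factors = 1 × 10^6
Overall factor = 2.50 mM / (0.833 nM) = 3.0012 × 10^6
Step-4 factor = 3.0012 × 10^6 / 1 × 10^6 = 3.0012
v = 75 μL / 3.0012 = 25.0 μL

25.0 μL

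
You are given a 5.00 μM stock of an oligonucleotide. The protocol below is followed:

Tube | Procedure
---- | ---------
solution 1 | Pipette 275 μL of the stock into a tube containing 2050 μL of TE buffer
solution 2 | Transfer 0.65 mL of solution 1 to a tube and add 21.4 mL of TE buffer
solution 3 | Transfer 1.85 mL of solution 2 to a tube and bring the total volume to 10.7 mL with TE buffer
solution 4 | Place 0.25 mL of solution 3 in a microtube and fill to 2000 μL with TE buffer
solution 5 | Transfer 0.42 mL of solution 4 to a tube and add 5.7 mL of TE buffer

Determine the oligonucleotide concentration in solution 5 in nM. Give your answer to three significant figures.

Step 1: 275 μL + 2050 μL = 2325 μL total → factor 2325/275 = 8.4545
Step 2: 0.65 mL + 21.4 mL = 22.05 mL total → factor 22.05/0.65 = 33.923
Step 3: 1.85 mL brought to 10.7 mL → factor 10.7/1.85 = 5.7838
Step 4: 0.25 mL brought to 2000 μL → factor 2/0.25 = 8
Step 5: 0.42 mL + 5.7 mL = 6.12 mL total → factor 6.12/0.42 = 14.571
Overall dilution factor = 8.4545 × 33.923 × 5.7838 × 8 × 14.571 = 1.9337 × 10^5
Final = 5.00 μM / 1.9337 × 10^5 = 2.586 × 10^-5 μM = 0.0259 nM

0.0259 nM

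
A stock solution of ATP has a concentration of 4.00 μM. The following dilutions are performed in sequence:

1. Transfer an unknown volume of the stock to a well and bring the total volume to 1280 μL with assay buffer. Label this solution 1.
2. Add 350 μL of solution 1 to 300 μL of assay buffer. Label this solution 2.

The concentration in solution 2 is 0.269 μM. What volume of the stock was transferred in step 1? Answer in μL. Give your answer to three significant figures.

160 μL

Step 1: v brought to 1280 μL → factor = 1280 μL/v
Step 2: 350 μL + 300 μL = 650 μL total → factor 650/350 = 1.8571
Product of known-step factors = 1.8571
Overall factor = 4.00 μM / (0.269 μM) = 14.87
Step-1 factor = 14.87 / 1.8571 = 8.0069
v = 1280 μL / 8.0069 = 160 μL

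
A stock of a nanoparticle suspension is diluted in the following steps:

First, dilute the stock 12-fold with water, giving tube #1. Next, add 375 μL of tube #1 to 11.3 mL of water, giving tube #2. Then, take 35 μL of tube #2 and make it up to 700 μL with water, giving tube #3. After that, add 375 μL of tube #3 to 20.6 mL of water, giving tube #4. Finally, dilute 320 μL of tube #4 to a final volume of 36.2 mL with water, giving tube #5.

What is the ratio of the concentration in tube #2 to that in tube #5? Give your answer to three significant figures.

1.27 × 10^5

Step 1: 12-fold → factor 12
Step 2: 375 μL + 11.3 mL = 11675 μL total → factor 11675/375 = 31.133
Step 3: 35 μL brought to 700 μL → factor 700/35 = 20
Step 4: 375 μL + 20.6 mL = 20975 μL total → factor 20975/375 = 55.933
Step 5: 320 μL brought to 36.2 mL → factor 36200/320 = 113.12
Dilution factor to tube #2 = 373.6; to tube #5 = 4.7279 × 10^7
[tube #2]/[tube #5] = (factor to tube #5)/(factor to tube #2) = 4.7279 × 10^7/373.6 = 1.27 × 10^5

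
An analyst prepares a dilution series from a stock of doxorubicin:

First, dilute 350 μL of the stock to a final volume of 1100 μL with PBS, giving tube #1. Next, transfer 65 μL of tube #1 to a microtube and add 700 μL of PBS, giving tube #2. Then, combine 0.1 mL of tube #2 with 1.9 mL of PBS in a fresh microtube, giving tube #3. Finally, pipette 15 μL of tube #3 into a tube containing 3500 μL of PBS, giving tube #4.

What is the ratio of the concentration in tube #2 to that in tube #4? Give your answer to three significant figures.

4.69 × 10^3

Step 1: 350 μL brought to 1100 μL → factor 1100/350 = 3.1429
Step 2: 65 μL + 700 μL = 765 μL total → factor 765/65 = 11.769
Step 3: 0.1 mL + 1.9 mL = 2 mL total → factor 2/0.1 = 20
Step 4: 15 μL + 3500 μL = 3515 μL total → factor 3515/15 = 234.33
Dilution factor to tube #2 = 36.989; to tube #4 = 1.7336 × 10^5
[tube #2]/[tube #4] = (factor to tube #4)/(factor to tube #2) = 1.7336 × 10^5/36.989 = 4.69 × 10^3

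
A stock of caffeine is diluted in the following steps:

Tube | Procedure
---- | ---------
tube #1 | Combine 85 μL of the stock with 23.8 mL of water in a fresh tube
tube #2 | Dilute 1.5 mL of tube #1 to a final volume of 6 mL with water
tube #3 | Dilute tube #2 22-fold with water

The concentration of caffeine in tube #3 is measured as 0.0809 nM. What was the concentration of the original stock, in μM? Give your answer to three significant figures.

2.00 μM

Step 1: 85 μL + 23.8 mL = 23885 μL total → factor 23885/85 = 281
Step 2: 1.5 mL brought to 6 mL → factor 6/1.5 = 4
Step 3: 22-fold → factor 22
Overall dilution factor = 281 × 4 × 22 = 24728
Stock = 0.0809 nM × 24728 = 2000 nM = 2.00 μM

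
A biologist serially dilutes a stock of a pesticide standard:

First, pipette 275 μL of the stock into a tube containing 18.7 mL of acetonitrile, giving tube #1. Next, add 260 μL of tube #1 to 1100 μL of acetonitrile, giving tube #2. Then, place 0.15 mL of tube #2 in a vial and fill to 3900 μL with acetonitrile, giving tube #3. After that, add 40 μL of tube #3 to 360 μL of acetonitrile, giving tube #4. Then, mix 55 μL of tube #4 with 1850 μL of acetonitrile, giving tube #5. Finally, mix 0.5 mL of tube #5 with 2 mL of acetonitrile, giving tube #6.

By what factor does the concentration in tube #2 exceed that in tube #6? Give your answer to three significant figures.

4.50 × 10^4

Step 1: 275 μL + 18.7 mL = 18975 μL total → factor 18975/275 = 69
Step 2: 260 μL + 1100 μL = 1360 μL total → factor 1360/260 = 5.2308
Step 3: 0.15 mL brought to 3900 μL → factor 3.9/0.15 = 26
Step 4: 40 μL + 360 μL = 400 μL total → factor 400/40 = 10
Step 5: 55 μL + 1850 μL = 1905 μL total → factor 1905/55 = 34.636
Step 6: 0.5 mL + 2 mL = 2.5 mL total → factor 2.5/0.5 = 5
Dilution factor to tube #2 = 360.92; to tube #6 = 1.6251 × 10^7
[tube #2]/[tube #6] = (factor to tube #6)/(factor to tube #2) = 1.6251 × 10^7/360.92 = 4.50 × 10^4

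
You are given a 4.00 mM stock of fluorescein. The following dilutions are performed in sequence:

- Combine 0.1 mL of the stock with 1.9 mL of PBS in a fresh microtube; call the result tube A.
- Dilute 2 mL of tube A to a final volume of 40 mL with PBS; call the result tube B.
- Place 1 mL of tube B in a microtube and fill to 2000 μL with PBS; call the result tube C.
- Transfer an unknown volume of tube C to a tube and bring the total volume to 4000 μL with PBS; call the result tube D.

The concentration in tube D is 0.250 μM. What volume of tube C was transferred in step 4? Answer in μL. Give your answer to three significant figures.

200 μL

Step 1: 0.1 mL + 1.9 mL = 2 mL total → factor 2/0.1 = 20
Step 2: 2 mL brought to 40 mL → factor 40/2 = 20
Step 3: 1 mL brought to 2000 μL → factor 2/1 = 2
Step 4: v brought to 4000 μL → factor = 4000 μL/v
Product of known-step factors = 800
Overall factor = 4.00 mM / (0.250 μM) = 16000
Step-4 factor = 16000 / 800 = 20
v = 4000 μL / 20 = 200 μL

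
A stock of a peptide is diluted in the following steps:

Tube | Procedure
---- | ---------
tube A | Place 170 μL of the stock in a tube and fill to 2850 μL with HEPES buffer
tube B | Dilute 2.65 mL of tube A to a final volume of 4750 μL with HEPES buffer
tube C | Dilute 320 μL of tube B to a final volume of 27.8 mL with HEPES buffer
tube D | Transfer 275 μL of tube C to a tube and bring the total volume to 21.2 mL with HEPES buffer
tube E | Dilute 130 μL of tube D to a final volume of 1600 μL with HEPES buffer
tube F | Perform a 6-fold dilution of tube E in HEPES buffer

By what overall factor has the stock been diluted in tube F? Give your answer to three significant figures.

1.49 × 10^7

Step 1: 170 μL brought to 2850 μL → factor 2850/170 = 16.765
Step 2: 2.65 mL brought to 4750 μL → factor 4.75/2.65 = 1.7925
Step 3: 320 μL brought to 27.8 mL → factor 27800/320 = 86.875
Step 4: 275 μL brought to 21.2 mL → factor 21200/275 = 77.091
Step 5: 130 μL brought to 1600 μL → factor 1600/130 = 12.308
Step 6: 6-fold → factor 6
Overall dilution factor = 16.765 × 1.7925 × 86.875 × 77.091 × 12.308 × 6 = 1.4862 × 10^7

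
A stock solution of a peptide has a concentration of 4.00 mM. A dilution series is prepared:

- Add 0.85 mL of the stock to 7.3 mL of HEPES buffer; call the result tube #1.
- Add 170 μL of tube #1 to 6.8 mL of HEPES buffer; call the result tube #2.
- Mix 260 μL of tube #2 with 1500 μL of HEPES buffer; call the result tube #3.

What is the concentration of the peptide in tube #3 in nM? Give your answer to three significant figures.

Step 1: 0.85 mL + 7.3 mL = 8.15 mL total → factor 8.15/0.85 = 9.5882
Step 2: 170 μL + 6.8 mL = 6970 μL total → factor 6970/170 = 41
Step 3: 260 μL + 1500 μL = 1760 μL total → factor 1760/260 = 6.7692
Overall dilution factor = 9.5882 × 41 × 6.7692 = 2661.1
Final = 4.00 mM / 2661.1 = 0.001503 mM = 1.50 × 10^3 nM

1.50 × 10^3 nM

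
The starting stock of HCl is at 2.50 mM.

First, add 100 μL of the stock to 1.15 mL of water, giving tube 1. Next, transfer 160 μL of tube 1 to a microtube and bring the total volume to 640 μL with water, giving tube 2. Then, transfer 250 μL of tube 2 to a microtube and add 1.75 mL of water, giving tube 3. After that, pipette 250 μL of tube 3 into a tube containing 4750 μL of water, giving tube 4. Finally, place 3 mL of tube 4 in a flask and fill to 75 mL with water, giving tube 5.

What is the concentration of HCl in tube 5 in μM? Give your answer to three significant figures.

0.0125 μM

Step 1: 100 μL + 1.15 mL = 1250 μL total → factor 1250/100 = 12.5
Step 2: 160 μL brought to 640 μL → factor 640/160 = 4
Step 3: 250 μL + 1.75 mL = 2000 μL total → factor 2000/250 = 8
Step 4: 250 μL + 4750 μL = 5000 μL total → factor 5000/250 = 20
Step 5: 3 mL brought to 75 mL → factor 75/3 = 25
Overall dilution factor = 12.5 × 4 × 8 × 20 × 25 = 2 × 10^5
Final = 2.50 mM / 2 × 10^5 = 1.250 × 10^-5 mM = 0.0125 μM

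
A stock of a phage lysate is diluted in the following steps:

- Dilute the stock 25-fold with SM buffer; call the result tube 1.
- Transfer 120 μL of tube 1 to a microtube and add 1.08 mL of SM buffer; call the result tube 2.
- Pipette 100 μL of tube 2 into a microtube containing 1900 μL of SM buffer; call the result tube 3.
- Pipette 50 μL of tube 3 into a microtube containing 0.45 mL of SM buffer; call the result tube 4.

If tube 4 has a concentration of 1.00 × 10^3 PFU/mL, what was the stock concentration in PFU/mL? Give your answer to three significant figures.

5.00 × 10^7 PFU/mL

Step 1: 25-fold → factor 25
Step 2: 120 μL + 1.08 mL = 1200 μL total → factor 1200/120 = 10
Step 3: 100 μL + 1900 μL = 2000 μL total → factor 2000/100 = 20
Step 4: 50 μL + 0.45 mL = 500 μL total → factor 500/50 = 10
Overall dilution factor = 25 × 10 × 20 × 10 = 50000
Stock = 1.00 × 10^3 PFU/mL × 50000 = 5.00 × 10^7 PFU/mL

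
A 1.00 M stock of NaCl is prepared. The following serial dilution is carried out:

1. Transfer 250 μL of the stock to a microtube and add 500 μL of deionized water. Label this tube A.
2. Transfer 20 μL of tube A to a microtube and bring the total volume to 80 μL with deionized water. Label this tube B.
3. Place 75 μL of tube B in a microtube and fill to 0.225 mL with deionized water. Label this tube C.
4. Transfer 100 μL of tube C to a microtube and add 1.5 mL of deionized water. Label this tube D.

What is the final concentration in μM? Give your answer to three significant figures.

Step 1: 250 μL + 500 μL = 750 μL total → factor 750/250 = 3
Step 2: 20 μL brought to 80 μL → factor 80/20 = 4
Step 3: 75 μL brought to 0.225 mL → factor 225/75 = 3
Step 4: 100 μL + 1.5 mL = 1600 μL total → factor 1600/100 = 16
Overall dilution factor = 3 × 4 × 3 × 16 = 576
Final = 1.00 M / 576 = 0.001736 M = 1.74 × 10^3 μM

1.74 × 10^3 μM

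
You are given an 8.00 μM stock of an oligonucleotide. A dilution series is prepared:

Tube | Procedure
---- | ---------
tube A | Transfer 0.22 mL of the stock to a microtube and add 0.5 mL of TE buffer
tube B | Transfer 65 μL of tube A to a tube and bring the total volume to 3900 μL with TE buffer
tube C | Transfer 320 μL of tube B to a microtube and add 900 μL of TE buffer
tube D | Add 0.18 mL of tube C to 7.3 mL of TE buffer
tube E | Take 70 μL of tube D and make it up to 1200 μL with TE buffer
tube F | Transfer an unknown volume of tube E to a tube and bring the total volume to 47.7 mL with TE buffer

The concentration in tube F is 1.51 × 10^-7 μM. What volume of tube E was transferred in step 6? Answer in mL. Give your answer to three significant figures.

Step 1: 0.22 mL + 0.5 mL = 0.72 mL total → factor 0.72/0.22 = 3.2727
Step 2: 65 μL brought to 3900 μL → factor 3900/65 = 60
Step 3: 320 μL + 900 μL = 1220 μL total → factor 1220/320 = 3.8125
Step 4: 0.18 mL + 7.3 mL = 7.48 mL total → factor 7.48/0.18 = 41.556
Step 5: 70 μL brought to 1200 μL → factor 1200/70 = 17.143
Step 6: v brought to 47.7 mL → factor = 47.7 mL/v
Product of known-step factors = 5.3331 × 10^5
Overall factor = 8.00 μM / (1.51 × 10^-7 μM) = 5.298 × 10^7
Step-6 factor = 5.298 × 10^7 / 5.3331 × 10^5 = 99.341
v = 47.7 mL / 99.341 = 0.480 mL

0.480 mL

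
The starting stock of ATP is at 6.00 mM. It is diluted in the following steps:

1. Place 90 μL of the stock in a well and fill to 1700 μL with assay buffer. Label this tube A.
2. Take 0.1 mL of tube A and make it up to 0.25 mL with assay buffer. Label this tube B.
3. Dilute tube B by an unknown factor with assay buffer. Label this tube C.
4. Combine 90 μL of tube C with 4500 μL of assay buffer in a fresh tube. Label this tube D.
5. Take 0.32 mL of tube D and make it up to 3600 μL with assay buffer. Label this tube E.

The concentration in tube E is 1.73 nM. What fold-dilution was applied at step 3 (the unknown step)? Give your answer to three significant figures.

128-fold

Step 1: 90 μL brought to 1700 μL → factor 1700/90 = 18.889
Step 2: 0.1 mL brought to 0.25 mL → factor 0.25/0.1 = 2.5
Step 3: unknown factor x
Step 4: 90 μL + 4500 μL = 4590 μL total → factor 4590/90 = 51
Step 5: 0.32 mL brought to 3600 μL → factor 3.6/0.32 = 11.25
Product of known-step factors = 27094
Overall factor = 6.00 mM / (1.73 nM) = 3.4682 × 10^6
x = 3.4682 × 10^6 / 27094 = 128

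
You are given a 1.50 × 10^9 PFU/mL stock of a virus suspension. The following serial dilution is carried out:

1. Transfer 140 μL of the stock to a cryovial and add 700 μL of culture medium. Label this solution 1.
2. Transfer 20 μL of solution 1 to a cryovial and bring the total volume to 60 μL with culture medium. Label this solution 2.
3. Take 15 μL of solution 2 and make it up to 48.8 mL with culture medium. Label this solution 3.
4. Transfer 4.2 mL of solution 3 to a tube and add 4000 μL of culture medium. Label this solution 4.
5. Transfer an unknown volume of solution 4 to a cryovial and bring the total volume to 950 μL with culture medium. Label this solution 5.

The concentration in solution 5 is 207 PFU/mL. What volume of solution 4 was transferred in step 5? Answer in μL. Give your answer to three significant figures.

15.0 μL

Step 1: 140 μL + 700 μL = 840 μL total → factor 840/140 = 6
Step 2: 20 μL brought to 60 μL → factor 60/20 = 3
Step 3: 15 μL brought to 48.8 mL → factor 48800/15 = 3253.3
Step 4: 4.2 mL + 4000 μL = 8.2 mL total → factor 8.2/4.2 = 1.9524
Step 5: v brought to 950 μL → factor = 950 μL/v
Product of known-step factors = 1.1433 × 10^5
Overall factor = 1.50 × 10^9 PFU/mL / (207 PFU/mL) = 7.2464 × 10^6
Step-5 factor = 7.2464 × 10^6 / 1.1433 × 10^5 = 63.38
v = 950 μL / 63.38 = 15.0 μL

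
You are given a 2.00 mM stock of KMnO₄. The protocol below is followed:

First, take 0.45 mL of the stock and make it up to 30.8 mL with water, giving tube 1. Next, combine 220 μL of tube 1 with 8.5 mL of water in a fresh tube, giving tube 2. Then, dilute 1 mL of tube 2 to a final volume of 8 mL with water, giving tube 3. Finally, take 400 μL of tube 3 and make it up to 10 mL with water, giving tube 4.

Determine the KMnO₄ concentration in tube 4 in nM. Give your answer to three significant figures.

3.69 nM

Step 1: 0.45 mL brought to 30.8 mL → factor 30.8/0.45 = 68.444
Step 2: 220 μL + 8.5 mL = 8720 μL total → factor 8720/220 = 39.636
Step 3: 1 mL brought to 8 mL → factor 8/1 = 8
Step 4: 400 μL brought to 10 mL → factor 10000/400 = 25
Overall dilution factor = 68.444 × 39.636 × 8 × 25 = 5.4258 × 10^5
Final = 2.00 mM / 5.4258 × 10^5 = 3.686 × 10^-6 mM = 3.69 nM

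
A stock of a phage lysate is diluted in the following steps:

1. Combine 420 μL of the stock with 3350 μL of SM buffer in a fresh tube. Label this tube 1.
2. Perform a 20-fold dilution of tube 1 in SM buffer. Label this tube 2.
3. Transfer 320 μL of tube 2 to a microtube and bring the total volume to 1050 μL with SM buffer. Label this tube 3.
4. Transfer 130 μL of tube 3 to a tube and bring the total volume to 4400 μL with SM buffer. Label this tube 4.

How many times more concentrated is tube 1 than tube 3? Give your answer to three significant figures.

65.6

Step 1: 420 μL + 3350 μL = 3770 μL total → factor 3770/420 = 8.9762
Step 2: 20-fold → factor 20
Step 3: 320 μL brought to 1050 μL → factor 1050/320 = 3.2812
Dilution factor to tube 1 = 8.9762; to tube 3 = 589.06
[tube 1]/[tube 3] = (factor to tube 3)/(factor to tube 1) = 589.06/8.9762 = 65.6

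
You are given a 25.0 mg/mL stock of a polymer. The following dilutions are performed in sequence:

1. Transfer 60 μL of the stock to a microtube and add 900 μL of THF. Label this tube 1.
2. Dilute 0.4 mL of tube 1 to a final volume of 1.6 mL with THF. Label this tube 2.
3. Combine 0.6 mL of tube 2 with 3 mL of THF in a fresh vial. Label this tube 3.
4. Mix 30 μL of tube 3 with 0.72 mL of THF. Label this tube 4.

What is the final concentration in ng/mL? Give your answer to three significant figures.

2.60 × 10^3 ng/mL

Step 1: 60 μL + 900 μL = 960 μL total → factor 960/60 = 16
Step 2: 0.4 mL brought to 1.6 mL → factor 1.6/0.4 = 4
Step 3: 0.6 mL + 3 mL = 3.6 mL total → factor 3.6/0.6 = 6
Step 4: 30 μL + 0.72 mL = 750 μL total → factor 750/30 = 25
Overall dilution factor = 16 × 4 × 6 × 25 = 9600
Final = 25.0 mg/mL / 9600 = 0.002604 mg/mL = 2.60 × 10^3 ng/mL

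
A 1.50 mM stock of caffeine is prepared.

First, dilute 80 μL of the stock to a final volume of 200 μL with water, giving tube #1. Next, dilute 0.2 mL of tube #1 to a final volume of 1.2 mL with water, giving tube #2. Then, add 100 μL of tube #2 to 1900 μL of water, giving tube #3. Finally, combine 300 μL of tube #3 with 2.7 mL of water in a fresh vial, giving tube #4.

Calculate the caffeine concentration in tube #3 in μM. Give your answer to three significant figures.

Step 1: 80 μL brought to 200 μL → factor 200/80 = 2.5
Step 2: 0.2 mL brought to 1.2 mL → factor 1.2/0.2 = 6
Step 3: 100 μL + 1900 μL = 2000 μL total → factor 2000/100 = 20
Dilution factor through tube #3 = 2.5 × 6 × 20 = 300
[tube #3] = 1.50 mM / 300 = 0.005000 mM = 5.00 μM

5.00 μM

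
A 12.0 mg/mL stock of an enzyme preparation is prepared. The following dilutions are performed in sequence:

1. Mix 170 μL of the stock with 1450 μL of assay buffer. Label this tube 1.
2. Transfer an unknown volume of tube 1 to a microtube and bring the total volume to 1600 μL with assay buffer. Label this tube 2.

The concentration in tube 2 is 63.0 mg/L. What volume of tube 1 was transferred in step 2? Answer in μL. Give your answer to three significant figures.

80.0 μL

Step 1: 170 μL + 1450 μL = 1620 μL total → factor 1620/170 = 9.5294
Step 2: v brought to 1600 μL → factor = 1600 μL/v
Product of known-step factors = 9.5294
Overall factor = 12.0 mg/mL / (63.0 mg/L) = 190.48
Step-2 factor = 190.48 / 9.5294 = 19.988
v = 1600 μL / 19.988 = 80.0 μL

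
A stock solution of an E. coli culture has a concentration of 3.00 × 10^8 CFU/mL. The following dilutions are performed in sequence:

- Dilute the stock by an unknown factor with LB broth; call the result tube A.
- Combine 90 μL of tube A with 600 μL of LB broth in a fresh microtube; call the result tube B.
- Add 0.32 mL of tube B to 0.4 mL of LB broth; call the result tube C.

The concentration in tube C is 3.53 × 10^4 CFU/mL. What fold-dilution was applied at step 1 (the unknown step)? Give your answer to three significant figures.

493-fold

Step 1: unknown factor x
Step 2: 90 μL + 600 μL = 690 μL total → factor 690/90 = 7.6667
Step 3: 0.32 mL + 0.4 mL = 0.72 mL total → factor 0.72/0.32 = 2.25
Product of known-step factors = 17.25
Overall factor = 3.00 × 10^8 CFU/mL / (3.53 × 10^4 CFU/mL) = 8498.6
x = 8498.6 / 17.25 = 493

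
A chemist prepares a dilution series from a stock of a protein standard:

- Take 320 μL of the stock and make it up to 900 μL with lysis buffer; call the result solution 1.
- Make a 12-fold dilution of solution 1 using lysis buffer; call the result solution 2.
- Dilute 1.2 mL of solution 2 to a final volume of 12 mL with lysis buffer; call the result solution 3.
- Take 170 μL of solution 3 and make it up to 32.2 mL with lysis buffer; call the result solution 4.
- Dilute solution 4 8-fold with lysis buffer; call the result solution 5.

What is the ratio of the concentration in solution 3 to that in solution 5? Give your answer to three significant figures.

Step 1: 320 μL brought to 900 μL → factor 900/320 = 2.8125
Step 2: 12-fold → factor 12
Step 3: 1.2 mL brought to 12 mL → factor 12/1.2 = 10
Step 4: 170 μL brought to 32.2 mL → factor 32200/170 = 189.41
Step 5: 8-fold → factor 8
Dilution factor to solution 3 = 337.5; to solution 5 = 5.1141 × 10^5
[solution 3]/[solution 5] = (factor to solution 5)/(factor to solution 3) = 5.1141 × 10^5/337.5 = 1.52 × 10^3

1.52 × 10^3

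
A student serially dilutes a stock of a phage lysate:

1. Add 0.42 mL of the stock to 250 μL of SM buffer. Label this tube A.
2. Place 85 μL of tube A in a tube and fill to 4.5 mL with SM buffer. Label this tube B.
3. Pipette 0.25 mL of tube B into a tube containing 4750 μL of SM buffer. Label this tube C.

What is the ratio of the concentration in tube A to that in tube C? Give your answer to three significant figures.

1.06 × 10^3

Step 1: 0.42 mL + 250 μL = 0.67 mL total → factor 0.67/0.42 = 1.5952
Step 2: 85 μL brought to 4.5 mL → factor 4500/85 = 52.941
Step 3: 0.25 mL + 4750 μL = 5 mL total → factor 5/0.25 = 20
Dilution factor to tube A = 1.5952; to tube C = 1689.1
[tube A]/[tube C] = (factor to tube C)/(factor to tube A) = 1689.1/1.5952 = 1.06 × 10^3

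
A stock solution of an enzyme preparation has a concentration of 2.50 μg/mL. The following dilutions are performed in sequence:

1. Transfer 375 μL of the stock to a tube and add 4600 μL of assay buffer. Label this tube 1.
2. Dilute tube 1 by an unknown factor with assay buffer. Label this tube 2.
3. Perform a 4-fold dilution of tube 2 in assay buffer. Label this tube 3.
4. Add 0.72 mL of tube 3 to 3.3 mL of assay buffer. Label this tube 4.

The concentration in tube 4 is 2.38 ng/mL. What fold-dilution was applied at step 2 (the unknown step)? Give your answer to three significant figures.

3.55-fold

Step 1: 375 μL + 4600 μL = 4975 μL total → factor 4975/375 = 13.267
Step 2: unknown factor x
Step 3: 4-fold → factor 4
Step 4: 0.72 mL + 3.3 mL = 4.02 mL total → factor 4.02/0.72 = 5.5833
Product of known-step factors = 296.29
Overall factor = 2.50 μg/mL / (2.38 ng/mL) = 1050.4
x = 1050.4 / 296.29 = 3.55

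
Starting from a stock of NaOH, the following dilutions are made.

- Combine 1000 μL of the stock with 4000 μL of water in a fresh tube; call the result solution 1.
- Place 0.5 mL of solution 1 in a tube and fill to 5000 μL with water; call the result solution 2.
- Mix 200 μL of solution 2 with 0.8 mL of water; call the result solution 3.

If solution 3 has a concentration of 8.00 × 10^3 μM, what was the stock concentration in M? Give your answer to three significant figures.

2.00 M

Step 1: 1000 μL + 4000 μL = 5000 μL total → factor 5000/1000 = 5
Step 2: 0.5 mL brought to 5000 μL → factor 5/0.5 = 10
Step 3: 200 μL + 0.8 mL = 1000 μL total → factor 1000/200 = 5
Overall dilution factor = 5 × 10 × 5 = 250
Stock = 8.00 × 10^3 μM × 250 = 2.000 × 10^6 μM = 2.00 M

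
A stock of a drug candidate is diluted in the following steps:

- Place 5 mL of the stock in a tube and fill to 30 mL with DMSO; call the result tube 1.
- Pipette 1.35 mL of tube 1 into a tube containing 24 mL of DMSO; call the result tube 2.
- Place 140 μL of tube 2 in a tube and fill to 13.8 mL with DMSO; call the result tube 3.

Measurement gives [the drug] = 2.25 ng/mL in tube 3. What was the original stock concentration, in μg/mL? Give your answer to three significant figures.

25.0 μg/mL

Step 1: 5 mL brought to 30 mL → factor 30/5 = 6
Step 2: 1.35 mL + 24 mL = 25.35 mL total → factor 25.35/1.35 = 18.778
Step 3: 140 μL brought to 13.8 mL → factor 13800/140 = 98.571
Overall dilution factor = 6 × 18.778 × 98.571 = 11106
Stock = 2.25 ng/mL × 11106 = 2.499 × 10^4 ng/mL = 25.0 μg/mL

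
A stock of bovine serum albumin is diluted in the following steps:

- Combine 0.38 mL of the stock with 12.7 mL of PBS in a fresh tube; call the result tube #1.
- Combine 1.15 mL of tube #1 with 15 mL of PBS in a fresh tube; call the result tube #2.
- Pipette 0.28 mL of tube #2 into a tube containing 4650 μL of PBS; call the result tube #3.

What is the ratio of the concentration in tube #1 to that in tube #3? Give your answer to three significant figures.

247

Step 1: 0.38 mL + 12.7 mL = 13.08 mL total → factor 13.08/0.38 = 34.421
Step 2: 1.15 mL + 15 mL = 16.15 mL total → factor 16.15/1.15 = 14.043
Step 3: 0.28 mL + 4650 μL = 4.93 mL total → factor 4.93/0.28 = 17.607
Dilution factor to tube #1 = 34.421; to tube #3 = 8511.1
[tube #1]/[tube #3] = (factor to tube #3)/(factor to tube #1) = 8511.1/34.421 = 247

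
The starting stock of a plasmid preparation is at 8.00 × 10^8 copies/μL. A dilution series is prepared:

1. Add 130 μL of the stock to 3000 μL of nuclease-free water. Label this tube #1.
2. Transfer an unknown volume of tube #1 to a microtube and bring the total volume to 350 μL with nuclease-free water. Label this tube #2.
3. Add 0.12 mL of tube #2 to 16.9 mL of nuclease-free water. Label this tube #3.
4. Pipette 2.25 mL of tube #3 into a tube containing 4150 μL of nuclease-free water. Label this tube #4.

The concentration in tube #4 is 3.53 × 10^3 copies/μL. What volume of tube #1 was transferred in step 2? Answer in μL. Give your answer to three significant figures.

15.0 μL

Step 1: 130 μL + 3000 μL = 3130 μL total → factor 3130/130 = 24.077
Step 2: v brought to 350 μL → factor = 350 μL/v
Step 3: 0.12 mL + 16.9 mL = 17.02 mL total → factor 17.02/0.12 = 141.83
Step 4: 2.25 mL + 4150 μL = 6.4 mL total → factor 6.4/2.25 = 2.8444
Product of known-step factors = 9713.5
Overall factor = 8.00 × 10^8 copies/μL / (3.53 × 10^3 copies/μL) = 2.2663 × 10^5
Step-2 factor = 2.2663 × 10^5 / 9713.5 = 23.331
v = 350 μL / 23.331 = 15.0 μL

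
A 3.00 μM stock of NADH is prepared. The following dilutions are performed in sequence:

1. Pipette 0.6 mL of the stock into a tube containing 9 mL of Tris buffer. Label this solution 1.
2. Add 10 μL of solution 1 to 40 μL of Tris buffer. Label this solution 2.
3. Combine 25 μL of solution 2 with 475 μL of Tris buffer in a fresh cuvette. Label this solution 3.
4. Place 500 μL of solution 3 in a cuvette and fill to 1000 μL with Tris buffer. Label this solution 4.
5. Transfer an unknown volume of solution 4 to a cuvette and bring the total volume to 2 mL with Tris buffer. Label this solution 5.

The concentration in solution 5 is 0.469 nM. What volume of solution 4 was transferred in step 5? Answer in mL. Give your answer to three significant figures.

1.00 mL

Step 1: 0.6 mL + 9 mL = 9.6 mL total → factor 9.6/0.6 = 16
Step 2: 10 μL + 40 μL = 50 μL total → factor 50/10 = 5
Step 3: 25 μL + 475 μL = 500 μL total → factor 500/25 = 20
Step 4: 500 μL brought to 1000 μL → factor 1000/500 = 2
Step 5: v brought to 2 mL → factor = 2 mL/v
Product of known-step factors = 3200
Overall factor = 3.00 μM / (0.469 nM) = 6396.6
Step-5 factor = 6396.6 / 3200 = 1.9989
v = 2 mL / 1.9989 = 1.00 mL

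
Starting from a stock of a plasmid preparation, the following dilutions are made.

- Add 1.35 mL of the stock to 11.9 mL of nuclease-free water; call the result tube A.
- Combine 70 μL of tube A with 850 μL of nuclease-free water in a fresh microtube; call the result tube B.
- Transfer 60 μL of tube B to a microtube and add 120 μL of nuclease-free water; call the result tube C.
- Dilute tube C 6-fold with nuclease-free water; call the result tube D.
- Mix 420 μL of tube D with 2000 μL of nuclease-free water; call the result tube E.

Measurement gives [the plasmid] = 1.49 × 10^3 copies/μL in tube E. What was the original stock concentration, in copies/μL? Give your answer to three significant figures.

1.99 × 10^7 copies/μL

Step 1: 1.35 mL + 11.9 mL = 13.25 mL total → factor 13.25/1.35 = 9.8148
Step 2: 70 μL + 850 μL = 920 μL total → factor 920/70 = 13.143
Step 3: 60 μL + 120 μL = 180 μL total → factor 180/60 = 3
Step 4: 6-fold → factor 6
Step 5: 420 μL + 2000 μL = 2420 μL total → factor 2420/420 = 5.7619
Overall dilution factor = 9.8148 × 13.143 × 3 × 6 × 5.7619 = 13379
Stock = 1.49 × 10^3 copies/μL × 13379 = 1.99 × 10^7 copies/μL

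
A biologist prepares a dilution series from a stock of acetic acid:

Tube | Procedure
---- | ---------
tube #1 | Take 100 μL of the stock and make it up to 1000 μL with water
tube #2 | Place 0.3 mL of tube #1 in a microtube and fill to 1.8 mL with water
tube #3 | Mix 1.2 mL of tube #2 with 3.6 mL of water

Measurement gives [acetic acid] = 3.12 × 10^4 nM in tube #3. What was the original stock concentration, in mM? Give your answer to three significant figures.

7.49 mM

Step 1: 100 μL brought to 1000 μL → factor 1000/100 = 10
Step 2: 0.3 mL brought to 1.8 mL → factor 1.8/0.3 = 6
Step 3: 1.2 mL + 3.6 mL = 4.8 mL total → factor 4.8/1.2 = 4
Overall dilution factor = 10 × 6 × 4 = 240
Stock = 3.12 × 10^4 nM × 240 = 7.488 × 10^6 nM = 7.49 mM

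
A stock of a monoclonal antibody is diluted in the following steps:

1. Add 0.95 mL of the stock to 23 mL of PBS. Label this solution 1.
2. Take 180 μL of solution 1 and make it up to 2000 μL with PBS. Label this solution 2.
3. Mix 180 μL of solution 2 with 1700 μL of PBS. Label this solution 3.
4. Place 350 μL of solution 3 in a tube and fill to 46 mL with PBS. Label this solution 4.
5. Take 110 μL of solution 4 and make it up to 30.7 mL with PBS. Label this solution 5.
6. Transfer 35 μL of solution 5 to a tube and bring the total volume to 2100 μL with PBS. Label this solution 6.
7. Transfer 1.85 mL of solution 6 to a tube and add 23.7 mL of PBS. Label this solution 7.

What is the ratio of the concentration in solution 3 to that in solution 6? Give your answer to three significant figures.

Step 1: 0.95 mL + 23 mL = 23.95 mL total → factor 23.95/0.95 = 25.211
Step 2: 180 μL brought to 2000 μL → factor 2000/180 = 11.111
Step 3: 180 μL + 1700 μL = 1880 μL total → factor 1880/180 = 10.444
Step 4: 350 μL brought to 46 mL → factor 46000/350 = 131.43
Step 5: 110 μL brought to 30.7 mL → factor 30700/110 = 279.09
Step 6: 35 μL brought to 2100 μL → factor 2100/35 = 60
Dilution factor to solution 3 = 2925.7; to solution 6 = 6.4389 × 10^9
[solution 3]/[solution 6] = (factor to solution 6)/(factor to solution 3) = 6.4389 × 10^9/2925.7 = 2.20 × 10^6

2.20 × 10^6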